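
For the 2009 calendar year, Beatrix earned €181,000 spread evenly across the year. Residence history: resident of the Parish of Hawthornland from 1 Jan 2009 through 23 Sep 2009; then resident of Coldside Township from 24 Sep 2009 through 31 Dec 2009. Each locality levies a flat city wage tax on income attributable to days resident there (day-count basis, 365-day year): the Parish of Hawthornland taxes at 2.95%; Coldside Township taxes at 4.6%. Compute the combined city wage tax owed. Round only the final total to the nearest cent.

€6,149.54

The Parish of Hawthornland, 1 Jan – 23 Sep 2009: 266 days → €181,000 × 2.95% × 266/365 = €3,891.2521
Coldside Township, 24 Sep – 31 Dec 2009: 99 days → €181,000 × 4.6% × 99/365 = €2,258.2849
Total = €6,149.5370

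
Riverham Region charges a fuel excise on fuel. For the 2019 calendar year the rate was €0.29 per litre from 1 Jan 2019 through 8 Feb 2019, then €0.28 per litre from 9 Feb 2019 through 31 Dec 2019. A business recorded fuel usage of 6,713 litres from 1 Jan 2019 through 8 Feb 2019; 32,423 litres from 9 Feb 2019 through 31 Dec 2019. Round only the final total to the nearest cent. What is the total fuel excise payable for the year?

€11,025.21

1 Jan – 8 Feb 2019: 6,713 litres at €0.29/litre → €1,946.77
9 Feb – 31 Dec 2019: 32,423 litres at €0.28/litre → €9,078.44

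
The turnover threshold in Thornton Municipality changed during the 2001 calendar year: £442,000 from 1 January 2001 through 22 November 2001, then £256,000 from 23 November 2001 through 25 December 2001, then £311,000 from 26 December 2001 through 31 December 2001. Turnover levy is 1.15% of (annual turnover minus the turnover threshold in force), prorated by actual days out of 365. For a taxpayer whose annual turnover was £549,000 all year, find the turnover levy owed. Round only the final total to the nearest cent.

1 January – 22 November 2001: 326 days, exemption £442,000 → (£549,000 − £442,000) × 1.15% × 326/365 = £1,099.0219
23 November – 25 December 2001: 33 days, exemption £256,000 → (£549,000 − £256,000) × 1.15% × 33/365 = £304.6397
26 December – 31 December 2001: 6 days, exemption £311,000 → (£549,000 − £311,000) × 1.15% × 6/365 = £44.9918
Total = £1,448.6534

£1,448.65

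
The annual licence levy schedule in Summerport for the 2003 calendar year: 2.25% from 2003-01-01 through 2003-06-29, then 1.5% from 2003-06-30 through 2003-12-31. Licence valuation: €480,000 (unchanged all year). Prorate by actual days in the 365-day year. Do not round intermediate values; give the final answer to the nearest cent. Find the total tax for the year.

2003-01-01 to 2003-06-29: 180 days at 2.25% → €480,000 × 2.25% × 180/365 = €5,326.0274
2003-06-30 to 2003-12-31: 185 days at 1.5% → €480,000 × 1.5% × 185/365 = €3,649.3151
Total = €8,975.3425

€8,975.34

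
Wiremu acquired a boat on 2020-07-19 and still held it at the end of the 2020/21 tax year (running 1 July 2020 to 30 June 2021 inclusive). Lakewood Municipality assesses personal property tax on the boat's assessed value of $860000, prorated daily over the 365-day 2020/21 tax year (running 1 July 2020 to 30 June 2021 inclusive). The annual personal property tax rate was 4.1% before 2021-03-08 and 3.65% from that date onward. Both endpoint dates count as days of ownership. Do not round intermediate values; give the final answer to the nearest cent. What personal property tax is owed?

2020-07-19 to 2021-03-07: 232 days at 4.1% → $860000 × 4.1% × 232/365 = $22411.8356
2021-03-08 to 2021-06-30: 115 days at 3.65% → $860000 × 3.65% × 115/365 = $9890.0000
Total = $32301.8356

$32301.84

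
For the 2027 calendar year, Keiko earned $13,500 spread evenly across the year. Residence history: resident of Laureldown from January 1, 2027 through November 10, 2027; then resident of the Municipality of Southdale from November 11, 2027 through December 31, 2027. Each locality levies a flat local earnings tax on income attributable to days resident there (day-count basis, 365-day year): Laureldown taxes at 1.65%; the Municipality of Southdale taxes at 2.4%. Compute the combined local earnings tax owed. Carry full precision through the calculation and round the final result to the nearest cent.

$236.90

Laureldown, January 1 – November 10, 2027: 314 days → $13,500 × 1.65% × 314/365 = $191.6260
The Municipality of Southdale, November 11 – December 31, 2027: 51 days → $13,500 × 2.4% × 51/365 = $45.2712
Total = $236.8973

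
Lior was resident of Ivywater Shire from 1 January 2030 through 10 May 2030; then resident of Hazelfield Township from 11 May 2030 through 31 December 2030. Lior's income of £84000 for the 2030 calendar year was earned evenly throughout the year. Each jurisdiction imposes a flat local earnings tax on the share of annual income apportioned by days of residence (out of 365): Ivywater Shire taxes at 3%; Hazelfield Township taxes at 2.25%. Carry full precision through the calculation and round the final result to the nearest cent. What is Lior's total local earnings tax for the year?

Ivywater Shire, 1 January – 10 May 2030: 130 days → £84000 × 3% × 130/365 = £897.5342
Hazelfield Township, 11 May – 31 December 2030: 235 days → £84000 × 2.25% × 235/365 = £1216.8493
Total = £2114.3836

£2114.38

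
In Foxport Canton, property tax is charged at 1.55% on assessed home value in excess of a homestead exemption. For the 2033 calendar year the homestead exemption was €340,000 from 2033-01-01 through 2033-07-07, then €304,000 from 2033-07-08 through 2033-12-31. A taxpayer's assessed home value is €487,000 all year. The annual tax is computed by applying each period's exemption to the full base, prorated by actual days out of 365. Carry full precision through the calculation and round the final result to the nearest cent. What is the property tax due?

2033-01-01 to 2033-07-07: 188 days, exemption €340,000 → (€487,000 − €340,000) × 1.55% × 188/365 = €1,173.5836
2033-07-08 to 2033-12-31: 177 days, exemption €304,000 → (€487,000 − €304,000) × 1.55% × 177/365 = €1,375.5082
Total = €2,549.0918

€2,549.09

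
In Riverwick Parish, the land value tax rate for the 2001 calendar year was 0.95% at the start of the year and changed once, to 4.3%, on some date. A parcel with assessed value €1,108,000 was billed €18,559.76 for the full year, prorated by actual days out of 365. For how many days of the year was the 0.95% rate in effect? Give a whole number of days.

286 days

Let d = days at the first rate; then 365 − d days at the second rate.
€1,108,000 × [0.95%·d + 4.3%·(365−d)] / 365 = €18,559.76
Solving gives d = 286, so the new rate took effect on 14 October 2001.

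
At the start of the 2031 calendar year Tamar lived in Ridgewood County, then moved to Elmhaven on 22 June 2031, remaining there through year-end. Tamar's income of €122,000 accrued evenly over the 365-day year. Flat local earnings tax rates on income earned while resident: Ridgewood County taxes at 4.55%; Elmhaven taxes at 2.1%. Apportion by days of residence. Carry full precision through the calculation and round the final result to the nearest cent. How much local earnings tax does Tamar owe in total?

Ridgewood County, 1 January – 21 June 2031: 172 days → €122,000 × 4.55% × 172/365 = €2,615.8137
Elmhaven, 22 June – 31 December 2031: 193 days → €122,000 × 2.1% × 193/365 = €1,354.7014
Total = €3,970.5151

€3,970.52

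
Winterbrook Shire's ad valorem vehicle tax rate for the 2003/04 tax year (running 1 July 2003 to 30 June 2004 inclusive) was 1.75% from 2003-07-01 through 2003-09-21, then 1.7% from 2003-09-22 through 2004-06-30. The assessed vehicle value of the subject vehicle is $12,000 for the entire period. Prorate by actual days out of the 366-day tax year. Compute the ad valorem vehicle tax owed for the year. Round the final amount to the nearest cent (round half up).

$205.36

2003-07-01 to 2003-09-21: 83 days at 1.75% → $12,000 × 1.75% × 83/366 = $47.6230
2003-09-22 to 2004-06-30: 283 days at 1.7% → $12,000 × 1.7% × 283/366 = $157.7377
Total = $205.3607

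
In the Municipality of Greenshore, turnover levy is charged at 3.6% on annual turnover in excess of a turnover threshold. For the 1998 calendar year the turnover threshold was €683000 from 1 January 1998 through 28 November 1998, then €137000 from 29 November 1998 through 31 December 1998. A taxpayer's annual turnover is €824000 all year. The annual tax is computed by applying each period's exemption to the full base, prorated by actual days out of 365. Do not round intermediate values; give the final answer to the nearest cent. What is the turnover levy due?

1 January – 28 November 1998: 332 days, exemption €683000 → (€824000 − €683000) × 3.6% × 332/365 = €4617.0740
29 November – 31 December 1998: 33 days, exemption €137000 → (€824000 − €137000) × 3.6% × 33/365 = €2236.0438
Total = €6853.1178

€6853.12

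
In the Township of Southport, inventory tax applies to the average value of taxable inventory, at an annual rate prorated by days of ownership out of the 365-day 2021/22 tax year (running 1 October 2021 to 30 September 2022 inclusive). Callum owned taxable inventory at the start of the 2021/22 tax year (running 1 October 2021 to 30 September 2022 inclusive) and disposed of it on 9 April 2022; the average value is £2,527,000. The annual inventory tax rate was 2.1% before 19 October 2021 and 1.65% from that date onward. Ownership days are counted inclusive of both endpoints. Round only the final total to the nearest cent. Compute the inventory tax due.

1 October – 18 October 2021: 18 days at 2.1% → £2,527,000 × 2.1% × 18/365 = £2,617.0027
19 October 2021 – 9 April 2022: 173 days at 1.65% → £2,527,000 × 1.65% × 173/365 = £19,762.5247
Total = £22,379.5274

£22,379.53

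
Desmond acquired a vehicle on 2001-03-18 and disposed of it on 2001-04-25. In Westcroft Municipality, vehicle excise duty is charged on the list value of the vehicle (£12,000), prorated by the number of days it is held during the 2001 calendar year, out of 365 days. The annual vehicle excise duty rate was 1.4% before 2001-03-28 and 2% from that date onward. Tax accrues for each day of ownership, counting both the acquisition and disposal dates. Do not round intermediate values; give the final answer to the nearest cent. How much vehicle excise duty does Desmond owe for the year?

£23.67

2001-03-18 to 2001-03-27: 10 days at 1.4% → £12,000 × 1.4% × 10/365 = £4.6027
2001-03-28 to 2001-04-25: 29 days at 2% → £12,000 × 2% × 29/365 = £19.0685
Total = £23.6712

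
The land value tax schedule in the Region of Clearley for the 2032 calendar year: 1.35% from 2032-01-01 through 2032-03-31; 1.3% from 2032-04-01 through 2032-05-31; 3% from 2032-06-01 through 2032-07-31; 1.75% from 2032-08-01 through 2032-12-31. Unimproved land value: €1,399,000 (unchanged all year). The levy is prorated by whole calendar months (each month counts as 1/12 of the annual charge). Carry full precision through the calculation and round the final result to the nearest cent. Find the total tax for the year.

€24,948.83

2032-01-01 to 2032-03-31: 3 months at 1.35% → €1,399,000 × 1.35% × 3/12 = €4,721.6250
2032-04-01 to 2032-05-31: 2 months at 1.3% → €1,399,000 × 1.3% × 2/12 = €3,031.1667
2032-06-01 to 2032-07-31: 2 months at 3% → €1,399,000 × 3% × 2/12 = €6,995.0000
2032-08-01 to 2032-12-31: 5 months at 1.75% → €1,399,000 × 1.75% × 5/12 = €10,201.0417
Total = €24,948.8333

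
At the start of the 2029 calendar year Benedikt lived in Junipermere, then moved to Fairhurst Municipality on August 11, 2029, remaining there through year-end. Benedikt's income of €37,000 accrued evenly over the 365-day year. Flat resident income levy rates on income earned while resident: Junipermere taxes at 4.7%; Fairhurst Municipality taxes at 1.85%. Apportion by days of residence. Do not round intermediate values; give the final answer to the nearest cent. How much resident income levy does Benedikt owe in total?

€1,325.87

Junipermere, January 1 – August 10, 2029: 222 days → €37,000 × 4.7% × 222/365 = €1,057.6932
Fairhurst Municipality, August 11 – December 31, 2029: 143 days → €37,000 × 1.85% × 143/365 = €268.1740
Total = €1,325.8671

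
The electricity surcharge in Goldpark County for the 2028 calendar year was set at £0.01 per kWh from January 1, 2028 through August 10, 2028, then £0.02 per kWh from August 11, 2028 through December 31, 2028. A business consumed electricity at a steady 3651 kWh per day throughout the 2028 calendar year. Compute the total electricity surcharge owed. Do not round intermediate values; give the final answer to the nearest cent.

£18,583.59

January 1 – August 10, 2028: 223 days × 3651 kWh/day = 814,173 kWh at £0.01/kWh → £8,141.73
August 11 – December 31, 2028: 143 days × 3651 kWh/day = 522,093 kWh at £0.02/kWh → £10,441.86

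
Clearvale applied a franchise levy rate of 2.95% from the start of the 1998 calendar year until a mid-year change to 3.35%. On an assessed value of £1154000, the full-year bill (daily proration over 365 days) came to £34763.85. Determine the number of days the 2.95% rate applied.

308 days

Let d = days at the first rate; then 365 − d days at the second rate.
£1154000 × [2.95%·d + 3.35%·(365−d)] / 365 = £34763.85
Solving gives d = 308, so the new rate took effect on November 5, 1998.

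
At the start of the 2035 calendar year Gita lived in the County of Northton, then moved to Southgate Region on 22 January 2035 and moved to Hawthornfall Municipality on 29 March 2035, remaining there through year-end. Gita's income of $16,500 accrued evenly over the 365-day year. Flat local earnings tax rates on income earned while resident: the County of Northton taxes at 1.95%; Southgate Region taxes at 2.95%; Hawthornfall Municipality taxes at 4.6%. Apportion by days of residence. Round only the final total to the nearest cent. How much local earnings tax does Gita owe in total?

The County of Northton, 1 January – 21 January 2035: 21 days → $16,500 × 1.95% × 21/365 = $18.5116
Southgate Region, 22 January – 28 March 2035: 66 days → $16,500 × 2.95% × 66/365 = $88.0151
Hawthornfall Municipality, 29 March – 31 December 2035: 278 days → $16,500 × 4.6% × 278/365 = $578.0877
Total = $684.6144

$684.61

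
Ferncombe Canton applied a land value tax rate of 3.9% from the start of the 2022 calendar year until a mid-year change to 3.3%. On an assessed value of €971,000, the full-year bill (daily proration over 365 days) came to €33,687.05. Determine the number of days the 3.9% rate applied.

103 days

Let d = days at the first rate; then 365 − d days at the second rate.
€971,000 × [3.9%·d + 3.3%·(365−d)] / 365 = €33,687.05
Solving gives d = 103, so the new rate took effect on April 14, 2022.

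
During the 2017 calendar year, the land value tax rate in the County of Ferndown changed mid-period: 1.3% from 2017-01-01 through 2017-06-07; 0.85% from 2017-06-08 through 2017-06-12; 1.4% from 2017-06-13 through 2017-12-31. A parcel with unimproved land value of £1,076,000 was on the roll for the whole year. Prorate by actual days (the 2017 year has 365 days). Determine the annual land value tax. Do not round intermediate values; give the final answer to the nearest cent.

2017-01-01 to 2017-06-07: 158 days at 1.3% → £1,076,000 × 1.3% × 158/365 = £6,055.0795
2017-06-08 to 2017-06-12: 5 days at 0.85% → £1,076,000 × 0.85% × 5/365 = £125.2877
2017-06-13 to 2017-12-31: 202 days at 1.4% → £1,076,000 × 1.4% × 202/365 = £8,336.7890
Total = £14,517.1562

£14,517.16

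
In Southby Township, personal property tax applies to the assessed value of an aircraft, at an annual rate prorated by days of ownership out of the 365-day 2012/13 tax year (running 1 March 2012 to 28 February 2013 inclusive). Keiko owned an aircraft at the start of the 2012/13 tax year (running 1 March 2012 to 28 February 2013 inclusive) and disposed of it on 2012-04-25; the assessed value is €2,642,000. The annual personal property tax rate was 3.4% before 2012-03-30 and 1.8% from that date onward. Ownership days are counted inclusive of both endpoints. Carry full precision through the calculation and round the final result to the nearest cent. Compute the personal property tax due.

2012-03-01 to 2012-03-29: 29 days at 3.4% → €2,642,000 × 3.4% × 29/365 = €7,137.0192
2012-03-30 to 2012-04-25: 27 days at 1.8% → €2,642,000 × 1.8% × 27/365 = €3,517.8411
Total = €10,654.8603

€10,654.86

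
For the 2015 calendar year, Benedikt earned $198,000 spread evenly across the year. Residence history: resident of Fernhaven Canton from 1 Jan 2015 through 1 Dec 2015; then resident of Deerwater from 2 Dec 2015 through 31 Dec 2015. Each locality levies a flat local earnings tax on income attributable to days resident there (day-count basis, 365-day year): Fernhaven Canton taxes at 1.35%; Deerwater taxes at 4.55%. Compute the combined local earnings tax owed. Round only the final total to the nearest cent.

$3,193.77

Fernhaven Canton, 1 Jan – 1 Dec 2015: 335 days → $198,000 × 1.35% × 335/365 = $2,453.3014
Deerwater, 2 Dec – 31 Dec 2015: 30 days → $198,000 × 4.55% × 30/365 = $740.4658
Total = $3,193.7671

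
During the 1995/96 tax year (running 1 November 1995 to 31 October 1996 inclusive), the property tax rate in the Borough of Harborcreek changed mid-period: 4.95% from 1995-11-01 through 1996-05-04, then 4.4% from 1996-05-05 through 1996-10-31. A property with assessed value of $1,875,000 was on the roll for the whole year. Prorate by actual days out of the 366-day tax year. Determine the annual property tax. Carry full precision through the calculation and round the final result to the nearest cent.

$87,740.78

1995-11-01 to 1996-05-04: 186 days at 4.95% → $1,875,000 × 4.95% × 186/366 = $47,167.0082
1996-05-05 to 1996-10-31: 180 days at 4.4% → $1,875,000 × 4.4% × 180/366 = $40,573.7705
Total = $87,740.7787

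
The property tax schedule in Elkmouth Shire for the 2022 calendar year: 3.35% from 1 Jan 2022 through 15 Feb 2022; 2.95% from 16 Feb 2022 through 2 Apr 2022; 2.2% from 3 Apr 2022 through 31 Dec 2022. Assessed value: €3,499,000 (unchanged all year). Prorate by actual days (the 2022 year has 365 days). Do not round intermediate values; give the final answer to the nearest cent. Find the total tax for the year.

1 Jan – 15 Feb 2022: 46 days at 3.35% → €3,499,000 × 3.35% × 46/365 = €14,772.4904
16 Feb – 2 Apr 2022: 46 days at 2.95% → €3,499,000 × 2.95% × 46/365 = €13,008.6110
3 Apr – 31 Dec 2022: 273 days at 2.2% → €3,499,000 × 2.2% × 273/365 = €57,575.3260
Total = €85,356.4274

€85,356.43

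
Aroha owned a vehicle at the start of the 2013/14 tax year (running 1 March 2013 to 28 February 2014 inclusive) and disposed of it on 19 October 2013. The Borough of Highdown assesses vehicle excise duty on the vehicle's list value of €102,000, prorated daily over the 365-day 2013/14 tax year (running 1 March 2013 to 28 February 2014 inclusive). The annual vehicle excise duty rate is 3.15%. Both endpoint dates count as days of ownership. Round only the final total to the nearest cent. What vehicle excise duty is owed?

Days held (1 March – 19 October 2013): 233 out of 365
Tax = €102,000 × 3.15% × 233/365 = €2,051.0384

€2,051.04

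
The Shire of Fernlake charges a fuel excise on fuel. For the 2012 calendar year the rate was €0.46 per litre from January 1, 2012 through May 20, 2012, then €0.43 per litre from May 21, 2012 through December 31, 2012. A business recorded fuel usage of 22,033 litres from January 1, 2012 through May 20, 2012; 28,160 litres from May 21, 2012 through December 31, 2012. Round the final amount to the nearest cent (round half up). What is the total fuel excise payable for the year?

€22,243.98

January 1 – May 20, 2012: 22,033 litres at €0.46/litre → €10,135.18
May 21 – December 31, 2012: 28,160 litres at €0.43/litre → €12,108.80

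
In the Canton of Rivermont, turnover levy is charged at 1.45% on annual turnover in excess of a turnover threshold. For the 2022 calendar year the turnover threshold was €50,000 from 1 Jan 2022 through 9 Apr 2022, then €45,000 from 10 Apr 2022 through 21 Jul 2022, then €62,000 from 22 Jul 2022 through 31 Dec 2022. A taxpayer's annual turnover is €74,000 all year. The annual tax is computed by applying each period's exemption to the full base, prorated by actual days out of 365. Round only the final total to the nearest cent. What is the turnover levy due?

€290.75

1 Jan – 9 Apr 2022: 99 days, exemption €50,000 → (€74,000 − €50,000) × 1.45% × 99/365 = €94.3890
10 Apr – 21 Jul 2022: 103 days, exemption €45,000 → (€74,000 − €45,000) × 1.45% × 103/365 = €118.6616
22 Jul – 31 Dec 2022: 163 days, exemption €62,000 → (€74,000 − €62,000) × 1.45% × 163/365 = €77.7041
Total = €290.7548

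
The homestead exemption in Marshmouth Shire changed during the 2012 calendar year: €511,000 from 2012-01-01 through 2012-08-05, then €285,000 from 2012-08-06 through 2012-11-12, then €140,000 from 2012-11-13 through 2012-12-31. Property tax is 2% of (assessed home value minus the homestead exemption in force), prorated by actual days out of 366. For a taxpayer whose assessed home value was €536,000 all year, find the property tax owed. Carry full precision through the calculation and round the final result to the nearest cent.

2012-01-01 to 2012-08-05: 218 days, exemption €511,000 → (€536,000 − €511,000) × 2% × 218/366 = €297.8142
2012-08-06 to 2012-11-12: 99 days, exemption €285,000 → (€536,000 − €285,000) × 2% × 99/366 = €1,357.8689
2012-11-13 to 2012-12-31: 49 days, exemption €140,000 → (€536,000 − €140,000) × 2% × 49/366 = €1,060.3279
Total = €2,716.0109

€2,716.01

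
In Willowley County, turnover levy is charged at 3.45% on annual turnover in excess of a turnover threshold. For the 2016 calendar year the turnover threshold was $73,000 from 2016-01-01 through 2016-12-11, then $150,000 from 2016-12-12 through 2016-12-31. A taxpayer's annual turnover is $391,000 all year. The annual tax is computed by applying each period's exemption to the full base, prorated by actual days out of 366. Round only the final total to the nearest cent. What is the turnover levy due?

$10,825.84

2016-01-01 to 2016-12-11: 346 days, exemption $73,000 → ($391,000 − $73,000) × 3.45% × 346/366 = $10,371.4918
2016-12-12 to 2016-12-31: 20 days, exemption $150,000 → ($391,000 − $150,000) × 3.45% × 20/366 = $454.3443
Total = $10,825.8361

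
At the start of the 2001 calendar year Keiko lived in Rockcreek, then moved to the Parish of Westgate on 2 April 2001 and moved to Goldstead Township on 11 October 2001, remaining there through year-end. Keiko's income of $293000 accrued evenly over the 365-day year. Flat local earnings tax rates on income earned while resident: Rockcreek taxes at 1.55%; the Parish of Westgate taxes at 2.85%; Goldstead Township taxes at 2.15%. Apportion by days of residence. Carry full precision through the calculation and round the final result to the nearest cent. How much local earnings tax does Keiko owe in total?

$6940.09

Rockcreek, 1 January – 1 April 2001: 91 days → $293000 × 1.55% × 91/365 = $1132.2644
The Parish of Westgate, 2 April – 10 October 2001: 192 days → $293000 × 2.85% × 192/365 = $4392.5918
Goldstead Township, 11 October – 31 December 2001: 82 days → $293000 × 2.15% × 82/365 = $1415.2301
Total = $6940.0863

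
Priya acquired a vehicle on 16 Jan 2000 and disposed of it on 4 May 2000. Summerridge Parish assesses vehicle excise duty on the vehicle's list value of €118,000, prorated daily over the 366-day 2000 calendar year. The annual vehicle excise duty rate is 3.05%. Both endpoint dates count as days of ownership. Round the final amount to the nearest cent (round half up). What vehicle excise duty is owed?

€1,081.67

Days held (16 Jan – 4 May 2000): 110 out of 366
Tax = €118,000 × 3.05% × 110/366 = €1,081.6667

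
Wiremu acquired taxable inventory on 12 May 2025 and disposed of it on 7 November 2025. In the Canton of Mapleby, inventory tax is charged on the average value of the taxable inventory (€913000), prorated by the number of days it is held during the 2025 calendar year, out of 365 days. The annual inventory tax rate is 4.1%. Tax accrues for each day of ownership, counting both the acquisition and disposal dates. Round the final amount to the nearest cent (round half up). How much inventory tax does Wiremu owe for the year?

€18460.11

Days held (12 May – 7 November 2025): 180 out of 365
Tax = €913000 × 4.1% × 180/365 = €18460.1096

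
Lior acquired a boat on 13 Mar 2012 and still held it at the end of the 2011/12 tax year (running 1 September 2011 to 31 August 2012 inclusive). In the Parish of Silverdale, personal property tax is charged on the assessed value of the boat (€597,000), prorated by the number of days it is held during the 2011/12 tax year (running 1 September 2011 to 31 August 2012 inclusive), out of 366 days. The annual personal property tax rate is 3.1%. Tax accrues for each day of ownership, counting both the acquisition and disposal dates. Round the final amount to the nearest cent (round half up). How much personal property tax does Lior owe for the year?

Days held (13 Mar – 31 Aug 2012): 172 out of 366
Tax = €597,000 × 3.1% × 172/366 = €8,697.2787

€8,697.28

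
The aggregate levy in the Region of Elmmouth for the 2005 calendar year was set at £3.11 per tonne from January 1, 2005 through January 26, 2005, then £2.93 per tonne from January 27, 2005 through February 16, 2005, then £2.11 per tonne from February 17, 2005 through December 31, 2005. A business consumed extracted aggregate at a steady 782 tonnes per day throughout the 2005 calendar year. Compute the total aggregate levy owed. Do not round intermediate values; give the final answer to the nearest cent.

January 1 – January 26, 2005: 26 days × 782 tonnes/day = 20,332 tonnes at £3.11/tonne → £63,232.52
January 27 – February 16, 2005: 21 days × 782 tonnes/day = 16,422 tonnes at £2.93/tonne → £48,116.46
February 17 – December 31, 2005: 318 days × 782 tonnes/day = 248,676 tonnes at £2.11/tonne → £524,706.36

£636,055.34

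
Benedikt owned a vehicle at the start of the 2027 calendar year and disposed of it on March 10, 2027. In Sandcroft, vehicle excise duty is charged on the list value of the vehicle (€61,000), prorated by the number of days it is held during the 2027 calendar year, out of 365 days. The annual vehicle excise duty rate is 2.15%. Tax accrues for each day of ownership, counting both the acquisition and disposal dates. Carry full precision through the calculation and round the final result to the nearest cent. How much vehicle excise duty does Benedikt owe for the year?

€247.93

Days held (January 1 – March 10, 2027): 69 out of 365
Tax = €61,000 × 2.15% × 69/365 = €247.9274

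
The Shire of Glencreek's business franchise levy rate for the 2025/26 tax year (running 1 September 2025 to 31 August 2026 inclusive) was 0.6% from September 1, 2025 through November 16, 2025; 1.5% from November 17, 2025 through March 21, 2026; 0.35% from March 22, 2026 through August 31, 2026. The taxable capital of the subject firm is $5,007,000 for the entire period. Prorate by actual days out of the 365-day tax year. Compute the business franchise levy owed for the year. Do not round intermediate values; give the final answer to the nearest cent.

$39,884.53

September 1 – November 16, 2025: 77 days at 0.6% → $5,007,000 × 0.6% × 77/365 = $6,337.6274
November 17, 2025 – March 21, 2026: 125 days at 1.5% → $5,007,000 × 1.5% × 125/365 = $25,720.8904
March 22 – August 31, 2026: 163 days at 0.35% → $5,007,000 × 0.35% × 163/365 = $7,826.0096
Total = $39,884.5274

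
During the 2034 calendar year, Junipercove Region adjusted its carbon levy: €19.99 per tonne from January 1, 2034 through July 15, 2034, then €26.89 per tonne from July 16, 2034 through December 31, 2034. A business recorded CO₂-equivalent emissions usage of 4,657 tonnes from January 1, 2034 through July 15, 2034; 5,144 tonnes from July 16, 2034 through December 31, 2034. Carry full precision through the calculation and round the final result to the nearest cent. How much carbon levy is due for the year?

€231415.59

January 1 – July 15, 2034: 4,657 tonnes at €19.99/tonne → €93093.43
July 16 – December 31, 2034: 5,144 tonnes at €26.89/tonne → €138322.16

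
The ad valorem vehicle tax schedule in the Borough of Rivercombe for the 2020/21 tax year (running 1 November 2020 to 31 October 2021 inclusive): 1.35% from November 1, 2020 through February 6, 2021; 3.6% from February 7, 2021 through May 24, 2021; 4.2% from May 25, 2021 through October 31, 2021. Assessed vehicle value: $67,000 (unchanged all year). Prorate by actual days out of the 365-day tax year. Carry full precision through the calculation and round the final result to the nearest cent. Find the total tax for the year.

$2,183.47

November 1, 2020 – February 6, 2021: 98 days at 1.35% → $67,000 × 1.35% × 98/365 = $242.8521
February 7 – May 24, 2021: 107 days at 3.6% → $67,000 × 3.6% × 107/365 = $707.0795
May 25 – October 31, 2021: 160 days at 4.2% → $67,000 × 4.2% × 160/365 = $1,233.5342
Total = $2,183.4658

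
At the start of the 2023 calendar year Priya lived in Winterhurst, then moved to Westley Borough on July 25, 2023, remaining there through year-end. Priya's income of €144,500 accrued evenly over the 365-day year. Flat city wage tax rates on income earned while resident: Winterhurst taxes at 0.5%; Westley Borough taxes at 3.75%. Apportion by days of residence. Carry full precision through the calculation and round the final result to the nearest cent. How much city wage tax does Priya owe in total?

Winterhurst, January 1 – July 24, 2023: 205 days → €144,500 × 0.5% × 205/365 = €405.7877
Westley Borough, July 25 – December 31, 2023: 160 days → €144,500 × 3.75% × 160/365 = €2,375.3425
Total = €2,781.1301

€2,781.13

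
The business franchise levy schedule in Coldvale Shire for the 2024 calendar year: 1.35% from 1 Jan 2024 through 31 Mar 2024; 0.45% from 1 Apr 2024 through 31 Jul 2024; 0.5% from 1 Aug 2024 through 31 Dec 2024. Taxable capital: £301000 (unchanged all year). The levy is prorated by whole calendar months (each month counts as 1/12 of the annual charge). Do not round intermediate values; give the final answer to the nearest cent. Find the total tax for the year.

1 Jan – 31 Mar 2024: 3 months at 1.35% → £301000 × 1.35% × 3/12 = £1015.8750
1 Apr – 31 Jul 2024: 4 months at 0.45% → £301000 × 0.45% × 4/12 = £451.5000
1 Aug – 31 Dec 2024: 5 months at 0.5% → £301000 × 0.5% × 5/12 = £627.0833
Total = £2094.4583

£2094.46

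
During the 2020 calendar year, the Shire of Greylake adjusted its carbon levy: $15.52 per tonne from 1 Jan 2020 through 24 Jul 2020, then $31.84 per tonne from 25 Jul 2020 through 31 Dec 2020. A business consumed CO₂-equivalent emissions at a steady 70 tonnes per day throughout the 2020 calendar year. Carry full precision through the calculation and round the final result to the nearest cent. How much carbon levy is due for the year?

1 Jan – 24 Jul 2020: 206 days × 70 tonnes/day = 14,420 tonnes at $15.52/tonne → $223,798.40
25 Jul – 31 Dec 2020: 160 days × 70 tonnes/day = 11,200 tonnes at $31.84/tonne → $356,608.00

$580,406.40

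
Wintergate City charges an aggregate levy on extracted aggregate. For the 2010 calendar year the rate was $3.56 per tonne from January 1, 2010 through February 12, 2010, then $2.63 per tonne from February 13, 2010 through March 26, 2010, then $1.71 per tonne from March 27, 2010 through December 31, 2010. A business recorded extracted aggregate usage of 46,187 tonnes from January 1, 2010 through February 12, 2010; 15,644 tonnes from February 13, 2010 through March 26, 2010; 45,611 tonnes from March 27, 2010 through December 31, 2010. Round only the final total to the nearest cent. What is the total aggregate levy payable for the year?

January 1 – February 12, 2010: 46,187 tonnes at $3.56/tonne → $164425.72
February 13 – March 26, 2010: 15,644 tonnes at $2.63/tonne → $41143.72
March 27 – December 31, 2010: 45,611 tonnes at $1.71/tonne → $77994.81

$283564.25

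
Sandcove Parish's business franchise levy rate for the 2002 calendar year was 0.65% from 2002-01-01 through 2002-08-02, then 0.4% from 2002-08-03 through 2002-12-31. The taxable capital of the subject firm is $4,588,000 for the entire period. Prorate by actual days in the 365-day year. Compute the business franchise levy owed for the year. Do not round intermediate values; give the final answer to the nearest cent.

$25,076.88

2002-01-01 to 2002-08-02: 214 days at 0.65% → $4,588,000 × 0.65% × 214/365 = $17,484.6795
2002-08-03 to 2002-12-31: 151 days at 0.4% → $4,588,000 × 0.4% × 151/365 = $7,592.1973
Total = $25,076.8767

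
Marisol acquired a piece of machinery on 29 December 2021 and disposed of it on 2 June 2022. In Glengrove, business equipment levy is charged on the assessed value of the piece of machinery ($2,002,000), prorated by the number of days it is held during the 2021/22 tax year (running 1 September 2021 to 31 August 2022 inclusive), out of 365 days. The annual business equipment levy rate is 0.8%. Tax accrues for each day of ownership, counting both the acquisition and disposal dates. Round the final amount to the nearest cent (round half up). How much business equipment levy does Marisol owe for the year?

Days held (29 December 2021 – 2 June 2022): 156 out of 365
Tax = $2,002,000 × 0.8% × 156/365 = $6,845.1945

$6,845.19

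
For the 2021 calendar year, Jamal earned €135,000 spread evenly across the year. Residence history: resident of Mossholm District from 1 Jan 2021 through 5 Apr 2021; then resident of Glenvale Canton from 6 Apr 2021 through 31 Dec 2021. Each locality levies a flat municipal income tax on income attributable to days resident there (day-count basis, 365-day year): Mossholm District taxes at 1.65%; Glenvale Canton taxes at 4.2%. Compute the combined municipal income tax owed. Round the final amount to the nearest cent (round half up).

€4,774.01

Mossholm District, 1 Jan – 5 Apr 2021: 95 days → €135,000 × 1.65% × 95/365 = €579.7603
Glenvale Canton, 6 Apr – 31 Dec 2021: 270 days → €135,000 × 4.2% × 270/365 = €4,194.2466
Total = €4,774.0068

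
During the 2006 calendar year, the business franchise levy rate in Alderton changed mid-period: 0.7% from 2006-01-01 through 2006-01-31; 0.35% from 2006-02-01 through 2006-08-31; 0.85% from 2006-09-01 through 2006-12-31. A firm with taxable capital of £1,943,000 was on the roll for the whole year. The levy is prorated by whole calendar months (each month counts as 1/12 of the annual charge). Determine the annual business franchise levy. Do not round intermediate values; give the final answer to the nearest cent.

2006-01-01 to 2006-01-31: 1 month at 0.7% → £1,943,000 × 0.7% × 1/12 = £1,133.4167
2006-02-01 to 2006-08-31: 7 months at 0.35% → £1,943,000 × 0.35% × 7/12 = £3,966.9583
2006-09-01 to 2006-12-31: 4 months at 0.85% → £1,943,000 × 0.85% × 4/12 = £5,505.1667
Total = £10,605.5417

£10,605.54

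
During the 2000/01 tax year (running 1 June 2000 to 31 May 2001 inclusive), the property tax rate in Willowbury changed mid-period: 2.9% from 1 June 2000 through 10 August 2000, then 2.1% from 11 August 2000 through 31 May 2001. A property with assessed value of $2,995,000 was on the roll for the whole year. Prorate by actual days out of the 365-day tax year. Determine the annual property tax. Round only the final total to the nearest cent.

$67,555.71

1 June – 10 August 2000: 71 days at 2.9% → $2,995,000 × 2.9% × 71/365 = $16,895.0822
11 August 2000 – 31 May 2001: 294 days at 2.1% → $2,995,000 × 2.1% × 294/365 = $50,660.6301
Total = $67,555.7123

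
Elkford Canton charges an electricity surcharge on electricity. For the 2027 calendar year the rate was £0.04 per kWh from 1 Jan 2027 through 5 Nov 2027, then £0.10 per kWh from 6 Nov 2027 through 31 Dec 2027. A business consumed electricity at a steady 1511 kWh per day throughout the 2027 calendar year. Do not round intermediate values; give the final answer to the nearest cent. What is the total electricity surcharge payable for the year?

£27,137.56

1 Jan – 5 Nov 2027: 309 days × 1511 kWh/day = 466,899 kWh at £0.04/kWh → £18,675.96
6 Nov – 31 Dec 2027: 56 days × 1511 kWh/day = 84,616 kWh at £0.10/kWh → £8,461.60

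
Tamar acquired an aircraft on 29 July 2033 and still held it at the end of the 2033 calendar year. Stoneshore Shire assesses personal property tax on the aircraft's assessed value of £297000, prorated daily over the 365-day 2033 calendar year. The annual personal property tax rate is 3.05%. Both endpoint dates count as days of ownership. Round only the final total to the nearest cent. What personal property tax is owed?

£3871.58

Days held (29 July – 31 December 2033): 156 out of 365
Tax = £297000 × 3.05% × 156/365 = £3871.5781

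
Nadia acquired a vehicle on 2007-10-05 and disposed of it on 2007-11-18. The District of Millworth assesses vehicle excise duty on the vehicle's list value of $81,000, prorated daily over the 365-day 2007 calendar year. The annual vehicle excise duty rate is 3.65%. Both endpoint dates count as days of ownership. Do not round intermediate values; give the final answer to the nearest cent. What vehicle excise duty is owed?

$364.50

Days held (2007-10-05 to 2007-11-18): 45 out of 365
Tax = $81,000 × 3.65% × 45/365 = $364.5000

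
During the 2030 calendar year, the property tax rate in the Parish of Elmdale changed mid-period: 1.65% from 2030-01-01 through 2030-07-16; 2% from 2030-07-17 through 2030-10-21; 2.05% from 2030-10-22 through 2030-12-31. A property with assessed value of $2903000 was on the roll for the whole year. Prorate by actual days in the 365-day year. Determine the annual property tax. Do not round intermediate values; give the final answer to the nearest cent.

$52858.46

2030-01-01 to 2030-07-16: 197 days at 1.65% → $2903000 × 1.65% × 197/365 = $25852.6068
2030-07-17 to 2030-10-21: 97 days at 2% → $2903000 × 2% × 97/365 = $15429.6438
2030-10-22 to 2030-12-31: 71 days at 2.05% → $2903000 × 2.05% × 71/365 = $11576.2096
Total = $52858.4603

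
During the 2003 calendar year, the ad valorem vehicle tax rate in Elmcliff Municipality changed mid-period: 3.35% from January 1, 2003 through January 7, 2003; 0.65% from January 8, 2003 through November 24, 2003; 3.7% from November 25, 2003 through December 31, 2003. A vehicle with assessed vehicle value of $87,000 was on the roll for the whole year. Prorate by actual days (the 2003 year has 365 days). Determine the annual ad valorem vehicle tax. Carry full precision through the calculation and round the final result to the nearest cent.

$879.53

January 1 – January 7, 2003: 7 days at 3.35% → $87,000 × 3.35% × 7/365 = $55.8945
January 8 – November 24, 2003: 321 days at 0.65% → $87,000 × 0.65% × 321/365 = $497.3301
November 25 – December 31, 2003: 37 days at 3.7% → $87,000 × 3.7% × 37/365 = $326.3096
Total = $879.5342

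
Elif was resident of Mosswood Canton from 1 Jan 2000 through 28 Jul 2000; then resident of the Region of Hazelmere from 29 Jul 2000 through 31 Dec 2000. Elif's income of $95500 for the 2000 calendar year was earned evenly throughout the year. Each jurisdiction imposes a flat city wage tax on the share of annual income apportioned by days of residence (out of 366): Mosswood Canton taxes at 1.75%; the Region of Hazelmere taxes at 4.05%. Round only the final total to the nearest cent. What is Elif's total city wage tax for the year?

$2607.46

Mosswood Canton, 1 Jan – 28 Jul 2000: 210 days → $95500 × 1.75% × 210/366 = $958.9139
The Region of Hazelmere, 29 Jul – 31 Dec 2000: 156 days → $95500 × 4.05% × 156/366 = $1648.5492
Total = $2607.4631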